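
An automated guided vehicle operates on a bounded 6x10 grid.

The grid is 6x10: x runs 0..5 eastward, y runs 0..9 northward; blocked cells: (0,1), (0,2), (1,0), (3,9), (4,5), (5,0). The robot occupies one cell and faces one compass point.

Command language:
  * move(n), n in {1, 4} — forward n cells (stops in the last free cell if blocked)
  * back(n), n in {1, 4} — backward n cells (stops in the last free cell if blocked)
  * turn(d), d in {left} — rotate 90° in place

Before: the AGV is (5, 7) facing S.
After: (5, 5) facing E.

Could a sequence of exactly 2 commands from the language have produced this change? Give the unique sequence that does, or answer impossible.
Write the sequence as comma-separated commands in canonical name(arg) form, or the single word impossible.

impossible

all 25 sequences checked — none match.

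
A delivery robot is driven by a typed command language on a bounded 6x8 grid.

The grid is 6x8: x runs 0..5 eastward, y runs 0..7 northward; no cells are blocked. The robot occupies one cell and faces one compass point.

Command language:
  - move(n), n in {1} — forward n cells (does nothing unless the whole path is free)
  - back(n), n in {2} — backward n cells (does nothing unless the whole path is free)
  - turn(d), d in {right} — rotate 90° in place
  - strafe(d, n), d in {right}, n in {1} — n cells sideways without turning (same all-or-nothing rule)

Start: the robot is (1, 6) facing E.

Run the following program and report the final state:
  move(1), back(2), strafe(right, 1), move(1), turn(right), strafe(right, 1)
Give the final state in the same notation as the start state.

from: (1, 6) facing E
[1] after move(1): (2, 6) facing E
[2] after back(2): (0, 6) facing E
[3] after strafe(right, 1): (0, 5) facing E
[4] after move(1): (1, 5) facing E
[5] after turn(right): (1, 5) facing S
[6] after strafe(right, 1): (0, 5) facing S

(0, 5) facing S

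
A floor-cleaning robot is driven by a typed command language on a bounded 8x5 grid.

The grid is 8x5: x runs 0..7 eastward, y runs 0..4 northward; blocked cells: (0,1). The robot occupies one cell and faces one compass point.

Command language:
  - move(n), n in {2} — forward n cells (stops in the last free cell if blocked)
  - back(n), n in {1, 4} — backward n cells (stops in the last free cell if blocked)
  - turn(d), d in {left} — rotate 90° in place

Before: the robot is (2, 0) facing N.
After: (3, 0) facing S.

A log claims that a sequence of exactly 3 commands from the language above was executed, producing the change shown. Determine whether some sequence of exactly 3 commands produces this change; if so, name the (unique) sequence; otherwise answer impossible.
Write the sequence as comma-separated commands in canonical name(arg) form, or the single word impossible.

turn(left), back(1), turn(left)

key: cell and facing (now S) both changed — the 3 commands mix motion and turning
t0: (2, 0) facing N
step 1 (turn(left)): (2, 0) facing W
step 2 (back(1)): (3, 0) facing W
step 3 (turn(left)): (3, 0) facing S
uniquely the one of 64 3-step routes that fits.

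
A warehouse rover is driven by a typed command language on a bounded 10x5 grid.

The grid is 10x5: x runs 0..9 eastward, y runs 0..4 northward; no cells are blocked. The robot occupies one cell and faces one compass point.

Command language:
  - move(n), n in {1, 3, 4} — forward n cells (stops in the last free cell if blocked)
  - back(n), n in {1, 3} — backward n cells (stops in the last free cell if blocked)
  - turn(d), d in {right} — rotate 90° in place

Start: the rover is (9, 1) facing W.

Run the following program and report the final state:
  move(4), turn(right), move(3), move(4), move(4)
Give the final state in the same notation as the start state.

(5, 4) facing N

start: (9, 1) facing W
t=1 move(4) ⇒ (5, 1) facing W
t=2 turn(right) ⇒ (5, 1) facing N
t=3 move(3) ⇒ (5, 4) facing N
t=4 move(4) ⇒ (5, 4) facing N
t=5 move(4) ⇒ (5, 4) facing N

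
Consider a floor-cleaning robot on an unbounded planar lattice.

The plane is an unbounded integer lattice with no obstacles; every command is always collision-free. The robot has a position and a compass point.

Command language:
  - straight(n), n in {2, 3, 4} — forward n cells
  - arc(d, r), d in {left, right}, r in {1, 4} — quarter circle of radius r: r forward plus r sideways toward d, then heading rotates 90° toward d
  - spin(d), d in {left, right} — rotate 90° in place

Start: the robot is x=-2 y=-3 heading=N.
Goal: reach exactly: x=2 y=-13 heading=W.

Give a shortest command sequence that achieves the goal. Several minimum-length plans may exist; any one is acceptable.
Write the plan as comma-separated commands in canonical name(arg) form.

arc(right, 4), arc(right, 4), straight(3), straight(3), arc(right, 4)

initial: x=-2 y=-3 heading=N
1. arc(right, 4) → x=2 y=1 heading=E
2. arc(right, 4) → x=6 y=-3 heading=S
3. straight(3) → x=6 y=-6 heading=S
4. straight(3) → x=6 y=-9 heading=S
5. arc(right, 4) → x=2 y=-13 heading=W
nothing shorter than 5 reaches the goal.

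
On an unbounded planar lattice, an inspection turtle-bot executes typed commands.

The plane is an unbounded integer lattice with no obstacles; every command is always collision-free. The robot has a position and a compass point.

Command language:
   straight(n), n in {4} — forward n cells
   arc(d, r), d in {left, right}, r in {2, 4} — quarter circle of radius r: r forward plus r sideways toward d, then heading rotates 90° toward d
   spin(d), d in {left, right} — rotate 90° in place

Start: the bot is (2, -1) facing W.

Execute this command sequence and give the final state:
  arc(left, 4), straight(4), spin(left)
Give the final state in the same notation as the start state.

(-2, -9) facing E

begin: (2, -1) facing W
1. arc(left, 4) → (-2, -5) facing S
2. straight(4) → (-2, -9) facing S
3. spin(left) → (-2, -9) facing E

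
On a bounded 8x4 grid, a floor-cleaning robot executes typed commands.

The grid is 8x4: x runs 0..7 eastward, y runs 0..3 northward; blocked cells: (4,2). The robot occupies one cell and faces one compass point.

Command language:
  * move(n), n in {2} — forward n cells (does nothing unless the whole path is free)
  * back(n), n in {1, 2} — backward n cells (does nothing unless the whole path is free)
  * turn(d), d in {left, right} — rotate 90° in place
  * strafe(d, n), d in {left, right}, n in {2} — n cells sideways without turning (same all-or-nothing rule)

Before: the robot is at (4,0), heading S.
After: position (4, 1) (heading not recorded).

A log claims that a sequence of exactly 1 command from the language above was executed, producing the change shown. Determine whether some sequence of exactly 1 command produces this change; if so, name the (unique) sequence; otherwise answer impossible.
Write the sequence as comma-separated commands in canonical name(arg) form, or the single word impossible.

back(1)

initial: at (4,0), heading S
t=1 back(1) ⇒ at (4,1), heading S
uniquely the one of 7 1-step routes that fits.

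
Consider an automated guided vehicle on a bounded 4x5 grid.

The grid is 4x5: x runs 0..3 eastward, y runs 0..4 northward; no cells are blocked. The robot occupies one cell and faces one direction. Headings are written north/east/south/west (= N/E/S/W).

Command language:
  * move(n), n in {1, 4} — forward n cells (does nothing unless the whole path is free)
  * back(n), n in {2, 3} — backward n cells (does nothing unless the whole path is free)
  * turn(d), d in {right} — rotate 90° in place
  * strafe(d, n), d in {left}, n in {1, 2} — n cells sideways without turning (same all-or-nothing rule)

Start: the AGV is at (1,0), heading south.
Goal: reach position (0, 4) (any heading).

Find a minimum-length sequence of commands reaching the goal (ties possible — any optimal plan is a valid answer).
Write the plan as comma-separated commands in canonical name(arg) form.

turn(right), turn(right), move(4), strafe(left, 1)

t0: at (1,0), heading south
[1] after turn(right): at (1,0), heading west
[2] after turn(right): at (1,0), heading north
[3] after move(4): at (1,4), heading north
[4] after strafe(left, 1): at (0,4), heading north
shorter routes all fall short; 4 is best.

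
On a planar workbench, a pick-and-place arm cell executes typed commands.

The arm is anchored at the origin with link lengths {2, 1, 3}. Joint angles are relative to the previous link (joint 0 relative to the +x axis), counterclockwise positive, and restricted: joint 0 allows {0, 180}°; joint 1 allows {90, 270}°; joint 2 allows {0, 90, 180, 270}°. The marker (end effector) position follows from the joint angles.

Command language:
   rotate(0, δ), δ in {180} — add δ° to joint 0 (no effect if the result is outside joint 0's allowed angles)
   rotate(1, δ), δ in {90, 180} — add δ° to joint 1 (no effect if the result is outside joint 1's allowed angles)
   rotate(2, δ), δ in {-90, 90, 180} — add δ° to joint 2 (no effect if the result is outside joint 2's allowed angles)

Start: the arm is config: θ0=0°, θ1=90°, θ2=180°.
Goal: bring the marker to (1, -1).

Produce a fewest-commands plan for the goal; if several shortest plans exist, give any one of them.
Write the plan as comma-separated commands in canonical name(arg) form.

from: config: θ0=0°, θ1=90°, θ2=180°
step 1 (rotate(0, 180)): config: θ0=180°, θ1=90°, θ2=180°
step 2 (rotate(2, -90)): config: θ0=180°, θ1=90°, θ2=90°
nothing shorter than 2 reaches the goal.

rotate(0, 180), rotate(2, -90)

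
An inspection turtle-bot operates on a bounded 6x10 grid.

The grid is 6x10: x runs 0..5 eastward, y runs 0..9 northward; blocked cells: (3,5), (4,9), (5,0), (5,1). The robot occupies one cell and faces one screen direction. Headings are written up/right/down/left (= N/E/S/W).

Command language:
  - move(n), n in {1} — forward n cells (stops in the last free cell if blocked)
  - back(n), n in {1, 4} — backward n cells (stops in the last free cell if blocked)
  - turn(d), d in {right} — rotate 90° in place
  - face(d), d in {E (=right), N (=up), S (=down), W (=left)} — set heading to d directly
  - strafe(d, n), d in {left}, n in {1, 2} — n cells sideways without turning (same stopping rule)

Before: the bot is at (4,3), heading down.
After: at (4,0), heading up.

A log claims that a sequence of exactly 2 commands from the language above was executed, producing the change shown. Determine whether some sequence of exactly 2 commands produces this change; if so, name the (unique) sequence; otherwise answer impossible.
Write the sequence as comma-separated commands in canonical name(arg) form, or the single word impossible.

key: position moved to (4,0) AND the heading swung to N — translation plus rotation needed
from: at (4,3), heading down
t=1 face(N) ⇒ at (4,3), heading up
t=2 back(4) ⇒ at (4,0), heading up
no other 2-command option fits: unique.

face(N), back(4)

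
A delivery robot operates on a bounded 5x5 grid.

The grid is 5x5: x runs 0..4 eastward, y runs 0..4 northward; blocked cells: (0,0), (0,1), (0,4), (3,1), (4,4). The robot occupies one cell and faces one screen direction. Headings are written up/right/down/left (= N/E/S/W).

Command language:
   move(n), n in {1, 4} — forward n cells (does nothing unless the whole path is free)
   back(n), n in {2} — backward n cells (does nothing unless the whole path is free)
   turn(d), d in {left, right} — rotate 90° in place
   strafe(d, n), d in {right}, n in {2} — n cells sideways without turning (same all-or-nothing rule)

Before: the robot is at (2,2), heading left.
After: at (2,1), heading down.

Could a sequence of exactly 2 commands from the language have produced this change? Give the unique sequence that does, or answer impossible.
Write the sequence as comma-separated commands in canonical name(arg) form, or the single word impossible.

turn(left), move(1)

key: position moved to (2,1) AND the heading swung to S — translation plus rotation needed
start: at (2,2), heading left
step 1 (turn(left)): at (2,2), heading down
step 2 (move(1)): at (2,1), heading down
all 36 alternatives checked — unique.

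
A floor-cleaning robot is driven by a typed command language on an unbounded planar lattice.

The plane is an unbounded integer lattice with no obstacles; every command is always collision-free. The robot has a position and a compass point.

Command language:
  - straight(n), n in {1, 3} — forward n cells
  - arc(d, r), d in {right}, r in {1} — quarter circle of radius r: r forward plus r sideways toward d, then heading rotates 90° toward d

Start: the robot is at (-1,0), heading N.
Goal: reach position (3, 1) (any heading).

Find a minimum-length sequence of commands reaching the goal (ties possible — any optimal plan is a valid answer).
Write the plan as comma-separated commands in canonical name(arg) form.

initial: at (-1,0), heading N
1. arc(right, 1) → at (0,1), heading E
2. straight(3) → at (3,1), heading E
minimal: 2 command(s), checked below 2.

arc(right, 1), straight(3)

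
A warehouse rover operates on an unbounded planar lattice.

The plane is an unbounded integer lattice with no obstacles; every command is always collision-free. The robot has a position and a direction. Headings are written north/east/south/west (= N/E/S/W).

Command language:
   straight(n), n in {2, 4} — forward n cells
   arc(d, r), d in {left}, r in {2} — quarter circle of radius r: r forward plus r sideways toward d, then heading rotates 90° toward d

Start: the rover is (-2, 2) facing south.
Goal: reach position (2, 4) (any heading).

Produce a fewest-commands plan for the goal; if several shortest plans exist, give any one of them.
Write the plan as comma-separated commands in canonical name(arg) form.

initial: (-2, 2) facing south
step 1 (arc(left, 2)): (0, 0) facing east
step 2 (arc(left, 2)): (2, 2) facing north
step 3 (straight(2)): (2, 4) facing north
minimal: 3 command(s), checked below 3.

arc(left, 2), arc(left, 2), straight(2)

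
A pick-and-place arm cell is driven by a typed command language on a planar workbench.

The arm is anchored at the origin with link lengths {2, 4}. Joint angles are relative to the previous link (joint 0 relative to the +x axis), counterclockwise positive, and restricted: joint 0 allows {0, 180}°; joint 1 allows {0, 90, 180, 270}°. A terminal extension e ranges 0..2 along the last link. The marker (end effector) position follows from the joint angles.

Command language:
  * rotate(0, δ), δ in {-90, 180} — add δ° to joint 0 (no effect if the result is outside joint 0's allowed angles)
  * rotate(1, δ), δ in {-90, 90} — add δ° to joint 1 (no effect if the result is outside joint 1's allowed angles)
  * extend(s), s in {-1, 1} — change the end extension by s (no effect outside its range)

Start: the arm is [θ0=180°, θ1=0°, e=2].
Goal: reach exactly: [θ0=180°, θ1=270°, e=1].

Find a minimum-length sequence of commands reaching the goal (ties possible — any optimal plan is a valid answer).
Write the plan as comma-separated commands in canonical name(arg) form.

rotate(1, -90), extend(-1)

t0: [θ0=180°, θ1=0°, e=2]
step 1 (rotate(1, -90)): [θ0=180°, θ1=270°, e=2]
step 2 (extend(-1)): [θ0=180°, θ1=270°, e=1]
no 1-step plan works, so 2 is optimal.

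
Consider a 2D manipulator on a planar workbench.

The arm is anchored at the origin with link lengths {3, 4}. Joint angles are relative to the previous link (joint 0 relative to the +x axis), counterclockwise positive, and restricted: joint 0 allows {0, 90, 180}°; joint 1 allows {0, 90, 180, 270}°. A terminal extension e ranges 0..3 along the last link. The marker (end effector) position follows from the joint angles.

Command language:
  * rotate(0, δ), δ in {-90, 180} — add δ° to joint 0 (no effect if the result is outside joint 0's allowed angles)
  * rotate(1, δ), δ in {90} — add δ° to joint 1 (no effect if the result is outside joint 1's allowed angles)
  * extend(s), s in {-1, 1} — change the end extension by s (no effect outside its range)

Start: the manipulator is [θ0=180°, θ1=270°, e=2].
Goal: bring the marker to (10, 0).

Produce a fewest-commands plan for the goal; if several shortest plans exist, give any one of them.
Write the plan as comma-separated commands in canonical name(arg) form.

initial: [θ0=180°, θ1=270°, e=2]
t=1 extend(1) ⇒ [θ0=180°, θ1=270°, e=3]
t=2 rotate(1, 90) ⇒ [θ0=180°, θ1=0°, e=3]
t=3 rotate(0, 180) ⇒ [θ0=0°, θ1=0°, e=3]
no 2-step plan works, so 3 is optimal.

extend(1), rotate(1, 90), rotate(0, 180)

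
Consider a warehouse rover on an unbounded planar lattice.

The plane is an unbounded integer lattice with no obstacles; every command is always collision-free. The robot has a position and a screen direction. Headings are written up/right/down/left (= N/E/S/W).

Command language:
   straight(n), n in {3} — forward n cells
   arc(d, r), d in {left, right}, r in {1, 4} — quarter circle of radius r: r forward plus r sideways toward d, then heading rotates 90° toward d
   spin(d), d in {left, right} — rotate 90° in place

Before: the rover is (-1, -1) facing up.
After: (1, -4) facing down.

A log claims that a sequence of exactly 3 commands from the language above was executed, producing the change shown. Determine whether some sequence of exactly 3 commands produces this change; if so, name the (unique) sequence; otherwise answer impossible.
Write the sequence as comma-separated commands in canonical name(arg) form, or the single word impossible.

arc(right, 1), arc(right, 1), straight(3)

key: position moved to (1,-4) AND the heading swung to S — translation plus rotation needed
from: (-1, -1) facing up
step 1 (arc(right, 1)): (0, 0) facing right
step 2 (arc(right, 1)): (1, -1) facing down
step 3 (straight(3)): (1, -4) facing down
no rival 3-sequence matches.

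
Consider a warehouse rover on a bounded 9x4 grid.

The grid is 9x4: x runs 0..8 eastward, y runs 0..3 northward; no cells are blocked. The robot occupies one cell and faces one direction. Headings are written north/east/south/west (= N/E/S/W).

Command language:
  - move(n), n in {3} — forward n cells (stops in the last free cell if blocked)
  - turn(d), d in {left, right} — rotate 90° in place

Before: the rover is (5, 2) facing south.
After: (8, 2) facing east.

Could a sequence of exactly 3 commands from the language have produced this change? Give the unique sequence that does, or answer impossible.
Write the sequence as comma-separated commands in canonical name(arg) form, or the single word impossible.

turn(left), move(3), move(3)

key: running move(3) before turn(left) would end elsewhere — order is forced
begin: (5, 2) facing south
step 1 (turn(left)): (5, 2) facing east
step 2 (move(3)): (8, 2) facing east
step 3 (move(3)): (8, 2) facing east
no rival 3-sequence matches.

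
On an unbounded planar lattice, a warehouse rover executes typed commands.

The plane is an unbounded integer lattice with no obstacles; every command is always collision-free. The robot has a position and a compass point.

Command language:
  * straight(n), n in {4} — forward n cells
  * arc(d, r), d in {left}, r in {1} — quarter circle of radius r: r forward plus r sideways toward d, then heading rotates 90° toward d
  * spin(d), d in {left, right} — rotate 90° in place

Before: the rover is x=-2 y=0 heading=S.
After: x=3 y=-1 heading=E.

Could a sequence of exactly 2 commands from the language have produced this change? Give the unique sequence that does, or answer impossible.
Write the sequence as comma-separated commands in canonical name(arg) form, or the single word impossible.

key: running straight(4) before arc(left, 1) would end elsewhere — order is forced
start: x=-2 y=0 heading=S
[1] after arc(left, 1): x=-1 y=-1 heading=E
[2] after straight(4): x=3 y=-1 heading=E
no rival 2-sequence matches.

arc(left, 1), straight(4)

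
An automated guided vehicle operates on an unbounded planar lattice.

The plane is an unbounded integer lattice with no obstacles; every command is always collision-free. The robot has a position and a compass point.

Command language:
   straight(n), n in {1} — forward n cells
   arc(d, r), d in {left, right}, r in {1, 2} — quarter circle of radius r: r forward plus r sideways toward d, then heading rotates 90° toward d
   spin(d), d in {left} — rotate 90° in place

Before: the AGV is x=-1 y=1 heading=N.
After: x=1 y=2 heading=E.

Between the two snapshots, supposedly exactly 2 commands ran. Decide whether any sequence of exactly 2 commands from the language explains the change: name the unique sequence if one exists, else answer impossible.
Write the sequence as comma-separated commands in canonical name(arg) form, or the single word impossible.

key: position moved to (1,2) AND the heading swung to E — translation plus rotation needed
begin: x=-1 y=1 heading=N
[1] after arc(right, 1): x=0 y=2 heading=E
[2] after straight(1): x=1 y=2 heading=E
no rival 2-sequence matches.

arc(right, 1), straight(1)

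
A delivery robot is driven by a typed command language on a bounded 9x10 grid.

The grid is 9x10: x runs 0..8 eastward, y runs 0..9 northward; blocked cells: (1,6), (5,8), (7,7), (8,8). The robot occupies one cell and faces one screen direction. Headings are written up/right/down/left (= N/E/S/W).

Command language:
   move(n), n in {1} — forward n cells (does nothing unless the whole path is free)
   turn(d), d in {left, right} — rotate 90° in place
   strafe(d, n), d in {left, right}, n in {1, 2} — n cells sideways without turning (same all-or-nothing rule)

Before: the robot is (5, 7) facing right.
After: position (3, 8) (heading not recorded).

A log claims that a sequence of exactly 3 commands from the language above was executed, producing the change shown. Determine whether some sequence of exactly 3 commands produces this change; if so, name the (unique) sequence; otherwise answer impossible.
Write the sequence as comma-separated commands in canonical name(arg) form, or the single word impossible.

key: running move(1) before turn(left) would end elsewhere — order is forced
from: (5, 7) facing right
t=1 turn(left) ⇒ (5, 7) facing up
t=2 strafe(left, 2) ⇒ (3, 7) facing up
t=3 move(1) ⇒ (3, 8) facing up
no other 3-command option fits: unique.

turn(left), strafe(left, 2), move(1)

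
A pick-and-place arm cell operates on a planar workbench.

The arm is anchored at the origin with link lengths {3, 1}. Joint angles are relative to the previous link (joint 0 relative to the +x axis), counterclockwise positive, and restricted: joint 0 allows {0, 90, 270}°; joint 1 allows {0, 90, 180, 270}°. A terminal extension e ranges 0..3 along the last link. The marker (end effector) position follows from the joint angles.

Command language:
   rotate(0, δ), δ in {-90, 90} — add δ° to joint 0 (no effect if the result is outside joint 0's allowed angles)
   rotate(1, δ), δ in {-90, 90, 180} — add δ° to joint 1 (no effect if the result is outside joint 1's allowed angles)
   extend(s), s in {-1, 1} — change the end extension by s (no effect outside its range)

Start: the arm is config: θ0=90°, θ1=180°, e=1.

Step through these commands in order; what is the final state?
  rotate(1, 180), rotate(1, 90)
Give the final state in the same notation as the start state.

start: config: θ0=90°, θ1=180°, e=1
[1] after rotate(1, 180): config: θ0=90°, θ1=0°, e=1
[2] after rotate(1, 90): config: θ0=90°, θ1=90°, e=1

config: θ0=90°, θ1=90°, e=1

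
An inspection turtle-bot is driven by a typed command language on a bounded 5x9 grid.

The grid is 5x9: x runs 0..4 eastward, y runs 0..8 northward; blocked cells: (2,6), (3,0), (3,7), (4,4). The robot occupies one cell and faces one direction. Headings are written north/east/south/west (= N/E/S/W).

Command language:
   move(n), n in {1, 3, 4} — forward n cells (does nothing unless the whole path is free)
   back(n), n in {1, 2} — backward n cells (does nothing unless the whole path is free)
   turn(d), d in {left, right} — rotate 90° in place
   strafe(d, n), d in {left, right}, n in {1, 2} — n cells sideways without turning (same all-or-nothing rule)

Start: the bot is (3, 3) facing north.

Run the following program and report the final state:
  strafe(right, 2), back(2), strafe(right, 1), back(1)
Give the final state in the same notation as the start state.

begin: (3, 3) facing north
step 1 (strafe(right, 2)): (3, 3) facing north
step 2 (back(2)): (3, 1) facing north
step 3 (strafe(right, 1)): (4, 1) facing north
step 4 (back(1)): (4, 0) facing north

(4, 0) facing north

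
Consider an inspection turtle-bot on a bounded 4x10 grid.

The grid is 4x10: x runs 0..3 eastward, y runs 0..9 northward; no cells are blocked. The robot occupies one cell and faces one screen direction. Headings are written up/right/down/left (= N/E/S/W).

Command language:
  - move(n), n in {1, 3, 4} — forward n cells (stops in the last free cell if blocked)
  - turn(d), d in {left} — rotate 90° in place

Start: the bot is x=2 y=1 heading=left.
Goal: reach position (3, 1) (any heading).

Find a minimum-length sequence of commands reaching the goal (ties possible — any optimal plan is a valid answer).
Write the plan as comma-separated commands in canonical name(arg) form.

turn(left), turn(left), move(4)

from: x=2 y=1 heading=left
step 1 (turn(left)): x=2 y=1 heading=down
step 2 (turn(left)): x=2 y=1 heading=right
step 3 (move(4)): x=3 y=1 heading=right
nothing shorter than 3 reaches the goal.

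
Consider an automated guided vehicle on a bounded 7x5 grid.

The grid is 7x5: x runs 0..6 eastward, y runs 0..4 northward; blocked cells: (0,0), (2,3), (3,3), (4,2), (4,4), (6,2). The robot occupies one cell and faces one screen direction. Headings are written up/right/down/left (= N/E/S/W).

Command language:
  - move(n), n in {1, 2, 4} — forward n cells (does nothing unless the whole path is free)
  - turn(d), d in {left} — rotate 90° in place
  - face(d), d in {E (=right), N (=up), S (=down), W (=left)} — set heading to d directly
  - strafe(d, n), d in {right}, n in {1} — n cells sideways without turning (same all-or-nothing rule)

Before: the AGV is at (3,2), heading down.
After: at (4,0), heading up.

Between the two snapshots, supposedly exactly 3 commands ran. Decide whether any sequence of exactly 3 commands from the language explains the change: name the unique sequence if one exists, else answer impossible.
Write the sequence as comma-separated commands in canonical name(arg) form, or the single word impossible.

key: cell and facing (now N) both changed — the 3 commands mix motion and turning
begin: at (3,2), heading down
step 1 (move(2)): at (3,0), heading down
step 2 (face(N)): at (3,0), heading up
step 3 (strafe(right, 1)): at (4,0), heading up
all 729 alternatives checked — unique.

move(2), face(N), strafe(right, 1)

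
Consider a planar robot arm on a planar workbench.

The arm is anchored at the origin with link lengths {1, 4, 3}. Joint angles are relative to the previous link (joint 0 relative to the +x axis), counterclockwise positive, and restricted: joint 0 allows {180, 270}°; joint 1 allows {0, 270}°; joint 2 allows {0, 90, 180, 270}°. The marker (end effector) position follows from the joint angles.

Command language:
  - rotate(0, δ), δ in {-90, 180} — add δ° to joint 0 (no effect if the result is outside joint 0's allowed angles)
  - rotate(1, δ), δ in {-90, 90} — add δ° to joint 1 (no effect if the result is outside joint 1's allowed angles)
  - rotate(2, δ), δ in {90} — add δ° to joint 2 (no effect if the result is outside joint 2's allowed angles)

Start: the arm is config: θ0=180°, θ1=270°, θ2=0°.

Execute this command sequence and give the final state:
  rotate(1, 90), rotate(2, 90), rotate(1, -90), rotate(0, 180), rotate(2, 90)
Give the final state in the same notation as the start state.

config: θ0=180°, θ1=270°, θ2=180°

initial: config: θ0=180°, θ1=270°, θ2=0°
[1] after rotate(1, 90): config: θ0=180°, θ1=0°, θ2=0°
[2] after rotate(2, 90): config: θ0=180°, θ1=0°, θ2=90°
[3] after rotate(1, -90): config: θ0=180°, θ1=270°, θ2=90°
[4] after rotate(0, 180): config: θ0=180°, θ1=270°, θ2=90°
[5] after rotate(2, 90): config: θ0=180°, θ1=270°, θ2=180°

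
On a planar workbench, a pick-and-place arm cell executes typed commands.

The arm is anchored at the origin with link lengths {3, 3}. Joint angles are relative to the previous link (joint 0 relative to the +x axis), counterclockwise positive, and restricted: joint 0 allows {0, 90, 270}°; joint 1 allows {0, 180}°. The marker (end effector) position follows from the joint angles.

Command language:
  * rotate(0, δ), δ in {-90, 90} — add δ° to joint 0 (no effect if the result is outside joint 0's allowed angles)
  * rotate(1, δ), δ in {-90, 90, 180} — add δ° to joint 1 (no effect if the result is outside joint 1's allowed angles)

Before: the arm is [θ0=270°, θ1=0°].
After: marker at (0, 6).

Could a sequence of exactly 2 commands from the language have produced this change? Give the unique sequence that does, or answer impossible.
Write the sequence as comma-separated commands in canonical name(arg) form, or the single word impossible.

rotate(0, 90), rotate(0, 90)

from: [θ0=270°, θ1=0°]
step 1 (rotate(0, 90)): [θ0=0°, θ1=0°]
step 2 (rotate(0, 90)): [θ0=90°, θ1=0°]
all 25 alternatives checked — unique.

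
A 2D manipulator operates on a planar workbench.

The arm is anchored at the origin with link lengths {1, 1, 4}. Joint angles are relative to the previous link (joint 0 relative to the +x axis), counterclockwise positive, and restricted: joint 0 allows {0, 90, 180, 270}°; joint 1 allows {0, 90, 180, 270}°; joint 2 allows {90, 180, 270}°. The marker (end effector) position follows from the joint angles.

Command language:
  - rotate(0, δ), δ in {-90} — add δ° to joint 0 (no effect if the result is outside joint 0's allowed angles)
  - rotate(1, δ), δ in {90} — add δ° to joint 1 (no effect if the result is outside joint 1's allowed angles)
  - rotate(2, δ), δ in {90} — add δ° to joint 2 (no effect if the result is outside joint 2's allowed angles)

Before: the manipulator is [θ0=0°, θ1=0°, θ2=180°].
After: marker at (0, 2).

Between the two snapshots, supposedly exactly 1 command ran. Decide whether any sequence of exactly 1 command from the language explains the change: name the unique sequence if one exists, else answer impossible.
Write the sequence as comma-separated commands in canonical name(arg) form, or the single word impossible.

rotate(0, -90)

initial: [θ0=0°, θ1=0°, θ2=180°]
[1] after rotate(0, -90): [θ0=270°, θ1=0°, θ2=180°]
all 3 alternatives checked — unique.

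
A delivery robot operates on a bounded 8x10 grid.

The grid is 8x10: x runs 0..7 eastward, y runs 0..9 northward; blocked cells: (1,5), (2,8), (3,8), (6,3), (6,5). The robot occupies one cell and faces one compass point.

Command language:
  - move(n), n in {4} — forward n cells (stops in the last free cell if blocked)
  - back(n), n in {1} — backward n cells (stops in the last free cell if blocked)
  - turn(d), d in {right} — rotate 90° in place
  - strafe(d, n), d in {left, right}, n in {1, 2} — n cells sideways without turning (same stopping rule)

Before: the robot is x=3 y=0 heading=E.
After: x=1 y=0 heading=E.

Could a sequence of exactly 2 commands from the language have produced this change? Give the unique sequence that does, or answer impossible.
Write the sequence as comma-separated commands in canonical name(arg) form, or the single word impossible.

back(1), back(1)

key: heading stays E — no command in the sequence turns
from: x=3 y=0 heading=E
t=1 back(1) ⇒ x=2 y=0 heading=E
t=2 back(1) ⇒ x=1 y=0 heading=E
no other 2-command option fits: unique.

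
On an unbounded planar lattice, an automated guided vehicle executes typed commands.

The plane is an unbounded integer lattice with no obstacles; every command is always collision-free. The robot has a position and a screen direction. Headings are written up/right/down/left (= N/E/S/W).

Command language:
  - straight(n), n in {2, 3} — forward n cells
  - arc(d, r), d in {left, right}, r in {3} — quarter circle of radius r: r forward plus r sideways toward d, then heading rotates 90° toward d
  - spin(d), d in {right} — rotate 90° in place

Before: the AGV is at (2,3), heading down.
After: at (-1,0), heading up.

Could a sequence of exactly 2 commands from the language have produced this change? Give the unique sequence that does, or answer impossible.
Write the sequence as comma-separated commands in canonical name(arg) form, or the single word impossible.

key: running spin(right) before arc(right, 3) would end elsewhere — order is forced
start: at (2,3), heading down
1. arc(right, 3) → at (-1,0), heading left
2. spin(right) → at (-1,0), heading up
no rival 2-sequence matches.

arc(right, 3), spin(right)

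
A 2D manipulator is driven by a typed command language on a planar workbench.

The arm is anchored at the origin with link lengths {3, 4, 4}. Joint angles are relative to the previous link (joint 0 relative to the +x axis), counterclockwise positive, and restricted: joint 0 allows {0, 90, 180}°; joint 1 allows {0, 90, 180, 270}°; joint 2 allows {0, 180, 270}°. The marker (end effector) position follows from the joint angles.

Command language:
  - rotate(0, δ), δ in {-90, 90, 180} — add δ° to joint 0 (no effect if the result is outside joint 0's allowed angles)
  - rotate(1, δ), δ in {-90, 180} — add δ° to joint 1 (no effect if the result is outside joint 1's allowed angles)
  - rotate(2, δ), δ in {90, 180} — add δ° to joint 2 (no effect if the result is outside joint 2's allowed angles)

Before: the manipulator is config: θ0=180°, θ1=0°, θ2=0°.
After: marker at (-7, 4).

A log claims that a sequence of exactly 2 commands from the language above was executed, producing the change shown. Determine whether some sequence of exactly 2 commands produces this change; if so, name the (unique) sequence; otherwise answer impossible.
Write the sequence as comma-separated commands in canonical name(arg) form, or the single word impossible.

key: order matters: swapping rotate(2, 180) and rotate(2, 90) lands elsewhere
from: config: θ0=180°, θ1=0°, θ2=0°
step 1 (rotate(2, 180)): config: θ0=180°, θ1=0°, θ2=180°
step 2 (rotate(2, 90)): config: θ0=180°, θ1=0°, θ2=270°
no rival 2-sequence matches.

rotate(2, 180), rotate(2, 90)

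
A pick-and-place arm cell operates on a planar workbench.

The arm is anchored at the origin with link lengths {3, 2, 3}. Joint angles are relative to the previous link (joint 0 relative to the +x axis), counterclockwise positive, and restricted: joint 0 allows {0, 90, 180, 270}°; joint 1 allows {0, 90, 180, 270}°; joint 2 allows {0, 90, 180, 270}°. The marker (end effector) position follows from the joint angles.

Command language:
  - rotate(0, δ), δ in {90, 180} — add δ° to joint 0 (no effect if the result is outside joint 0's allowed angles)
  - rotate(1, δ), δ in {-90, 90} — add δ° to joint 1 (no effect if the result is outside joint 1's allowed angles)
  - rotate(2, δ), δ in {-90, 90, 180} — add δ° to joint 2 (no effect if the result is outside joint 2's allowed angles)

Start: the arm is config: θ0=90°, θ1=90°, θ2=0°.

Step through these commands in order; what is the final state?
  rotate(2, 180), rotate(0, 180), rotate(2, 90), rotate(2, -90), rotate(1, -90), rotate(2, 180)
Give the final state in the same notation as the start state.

initial: config: θ0=90°, θ1=90°, θ2=0°
step 1 (rotate(2, 180)): config: θ0=90°, θ1=90°, θ2=180°
step 2 (rotate(0, 180)): config: θ0=270°, θ1=90°, θ2=180°
step 3 (rotate(2, 90)): config: θ0=270°, θ1=90°, θ2=270°
step 4 (rotate(2, -90)): config: θ0=270°, θ1=90°, θ2=180°
step 5 (rotate(1, -90)): config: θ0=270°, θ1=0°, θ2=180°
step 6 (rotate(2, 180)): config: θ0=270°, θ1=0°, θ2=0°

config: θ0=270°, θ1=0°, θ2=0°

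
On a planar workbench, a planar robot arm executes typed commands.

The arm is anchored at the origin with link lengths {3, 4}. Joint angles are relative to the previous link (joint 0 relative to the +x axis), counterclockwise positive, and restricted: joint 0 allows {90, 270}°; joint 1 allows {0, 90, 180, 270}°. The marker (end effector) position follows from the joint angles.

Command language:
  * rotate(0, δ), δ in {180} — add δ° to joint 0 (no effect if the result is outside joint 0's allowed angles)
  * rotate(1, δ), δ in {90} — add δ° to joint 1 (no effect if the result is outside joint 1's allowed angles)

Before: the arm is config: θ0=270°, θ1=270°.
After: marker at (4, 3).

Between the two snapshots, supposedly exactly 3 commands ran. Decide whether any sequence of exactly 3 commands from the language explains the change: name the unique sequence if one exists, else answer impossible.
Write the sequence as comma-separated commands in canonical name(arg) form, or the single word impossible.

rotate(0, 180), rotate(0, 180), rotate(0, 180)

begin: config: θ0=270°, θ1=270°
1. rotate(0, 180) → config: θ0=90°, θ1=270°
2. rotate(0, 180) → config: θ0=270°, θ1=270°
3. rotate(0, 180) → config: θ0=90°, θ1=270°
no other 3-command option fits: unique.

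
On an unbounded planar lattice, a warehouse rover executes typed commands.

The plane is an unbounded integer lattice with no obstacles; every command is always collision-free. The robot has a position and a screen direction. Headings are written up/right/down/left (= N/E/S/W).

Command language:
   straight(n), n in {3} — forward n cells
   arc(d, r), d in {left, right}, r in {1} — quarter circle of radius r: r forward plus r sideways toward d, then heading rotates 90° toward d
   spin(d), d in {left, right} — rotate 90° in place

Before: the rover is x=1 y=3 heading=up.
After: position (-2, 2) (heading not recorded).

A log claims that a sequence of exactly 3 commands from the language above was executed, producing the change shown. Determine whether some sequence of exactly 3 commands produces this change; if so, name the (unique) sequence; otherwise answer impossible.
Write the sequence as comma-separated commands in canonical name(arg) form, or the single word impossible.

key: running arc(right, 1) before arc(left, 1) would end elsewhere — order is forced
initial: x=1 y=3 heading=up
[1] after arc(left, 1): x=0 y=4 heading=left
[2] after arc(left, 1): x=-1 y=3 heading=down
[3] after arc(right, 1): x=-2 y=2 heading=left
no other 3-command option fits: unique.

arc(left, 1), arc(left, 1), arc(right, 1)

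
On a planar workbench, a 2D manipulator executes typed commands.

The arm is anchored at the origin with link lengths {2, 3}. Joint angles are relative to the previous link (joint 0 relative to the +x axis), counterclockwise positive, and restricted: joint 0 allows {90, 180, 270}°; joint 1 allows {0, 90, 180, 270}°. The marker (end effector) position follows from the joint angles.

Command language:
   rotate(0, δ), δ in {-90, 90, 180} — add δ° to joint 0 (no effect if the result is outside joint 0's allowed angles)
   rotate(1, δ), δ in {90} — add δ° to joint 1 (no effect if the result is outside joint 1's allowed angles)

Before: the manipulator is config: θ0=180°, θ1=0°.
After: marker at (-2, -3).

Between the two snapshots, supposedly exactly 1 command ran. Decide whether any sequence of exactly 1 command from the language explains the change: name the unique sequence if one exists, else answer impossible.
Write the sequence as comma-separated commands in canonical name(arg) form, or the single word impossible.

rotate(1, 90)

begin: config: θ0=180°, θ1=0°
step 1 (rotate(1, 90)): config: θ0=180°, θ1=90°
no rival 1-sequence matches.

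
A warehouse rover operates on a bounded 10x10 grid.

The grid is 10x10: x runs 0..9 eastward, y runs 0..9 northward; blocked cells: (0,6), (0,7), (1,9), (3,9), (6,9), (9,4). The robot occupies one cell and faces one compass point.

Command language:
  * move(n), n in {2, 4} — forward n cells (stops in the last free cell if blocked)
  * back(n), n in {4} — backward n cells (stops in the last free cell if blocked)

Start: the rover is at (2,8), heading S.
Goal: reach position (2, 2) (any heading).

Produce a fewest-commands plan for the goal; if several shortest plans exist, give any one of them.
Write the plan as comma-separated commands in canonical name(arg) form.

move(2), move(4)

initial: at (2,8), heading S
t=1 move(2) ⇒ at (2,6), heading S
t=2 move(4) ⇒ at (2,2), heading S
shorter routes all fall short; 2 is best.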